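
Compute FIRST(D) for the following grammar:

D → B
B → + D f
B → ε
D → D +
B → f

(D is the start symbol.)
{ '+', 'f', ε }

To compute FIRST(D), examine every production with D on the left-hand side, reading each right-hand side left to right until a non-nullable symbol is reached.

FIRST sets of the other non-terminals involved (by the same procedure, iterated to a fixed point):
  FIRST(B) = { '+', 'f', ε }

From D → B:
  - B is a non-terminal: add FIRST(B) \ {ε} = { '+', 'f' }
    B is nullable and nothing follows, so the whole right-hand side can vanish: ε ∈ FIRST(D)
From D → D +:
  - D is the symbol being defined: contributes nothing new
    D is nullable, so continue to the next symbol
  - '+' is a terminal: add '+' and stop

Collecting: FIRST(D) = { '+', 'f', ε }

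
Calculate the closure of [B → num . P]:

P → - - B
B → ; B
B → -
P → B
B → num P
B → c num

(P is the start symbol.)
Start with: [B → num . P]
  [B → num . P] has the dot before P: add [P → . - - B], [P → . B]
  [P → . B] has the dot before B: add [B → . ; B], [B → . -], [B → . num P], [B → . c num]
No further items can be added.

CLOSURE = { [B → . -], [B → . ; B], [B → . c num], [B → . num P], [B → num . P], [P → . - - B], [P → . B] }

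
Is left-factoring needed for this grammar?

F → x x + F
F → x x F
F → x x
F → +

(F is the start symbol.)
Left-factoring is needed when two productions for the same non-terminal
share a common prefix on the right-hand side.

Productions for F:
  F → x x + F
  F → x x F
  F → x x
  F → +

Found common prefix 'x x' in productions for F

Answer: Yes, F has productions with common prefix 'x x'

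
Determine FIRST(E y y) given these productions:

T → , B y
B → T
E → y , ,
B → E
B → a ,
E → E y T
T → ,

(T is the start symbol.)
FIRST sets of the non-terminals involved (from the grammar, by fixed-point iteration):
  FIRST(E) = { 'y' }

To compute FIRST(E y y), process the symbols left to right:
Symbol E is a non-terminal. Add FIRST(E) \ {ε} = { 'y' }
E is not nullable (ε ∉ FIRST(E)), so stop here.
FIRST(E y y) = { 'y' }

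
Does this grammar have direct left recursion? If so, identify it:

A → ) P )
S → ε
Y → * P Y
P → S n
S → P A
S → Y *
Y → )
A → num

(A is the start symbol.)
No direct left recursion

Direct left recursion occurs when N → N α for some non-terminal N (the right-hand side begins with the left-hand side itself).

A → ) P ): starts with ')'
S → ε: starts with ε
Y → * P Y: starts with '*'
P → S n: starts with S
S → P A: starts with P
S → Y *: starts with Y
Y → ): starts with ')'
A → num: starts with num

No direct left recursion found.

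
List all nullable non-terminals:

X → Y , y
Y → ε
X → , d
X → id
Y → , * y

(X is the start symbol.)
ε-productions: Y → ε
So Y is immediately nullable.
No further non-terminal can be added: every production for the remaining non-terminals contains a terminal or a non-nullable non-terminal.
Nullable = { 'Y' }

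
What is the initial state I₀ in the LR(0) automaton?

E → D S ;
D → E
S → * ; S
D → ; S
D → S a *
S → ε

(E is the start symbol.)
First, augment the grammar with E' → E
I₀ = CLOSURE({ [E' → . E] }):
  [E' → . E] has the dot before E: add [E → . D S ;]
  [E → . D S ;] has the dot before D: add [D → . E], [D → . ; S], [D → . S a *]
  [D → . S a *] has the dot before S: add [S → . * ; S], [S → .]
No further items can be added.

I₀ = { [D → . ; S], [D → . E], [D → . S a *], [E → . D S ;], [E' → . E], [S → . * ; S], [S → .] }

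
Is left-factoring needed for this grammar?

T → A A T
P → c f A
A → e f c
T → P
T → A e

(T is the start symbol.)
Left-factoring is needed when two productions for the same non-terminal
share a common prefix on the right-hand side.

Productions for T:
  T → A A T
  T → P
  T → A e

Found common prefix 'A' in productions for T

Answer: Yes, T has productions with common prefix 'A'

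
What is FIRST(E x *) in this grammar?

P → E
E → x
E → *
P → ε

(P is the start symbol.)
FIRST sets of the non-terminals involved (from the grammar, by fixed-point iteration):
  FIRST(E) = { '*', 'x' }

To compute FIRST(E x *), process the symbols left to right:
Symbol E is a non-terminal. Add FIRST(E) \ {ε} = { '*', 'x' }
E is not nullable (ε ∉ FIRST(E)), so stop here.
FIRST(E x *) = { '*', 'x' }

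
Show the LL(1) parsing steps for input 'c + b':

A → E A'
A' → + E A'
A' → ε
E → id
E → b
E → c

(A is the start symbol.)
Stack is shown with the top on the left.

Stack     Input    Action
-------------------------
A $       c + b $  output A → E A'
E A' $    c + b $  output E → c
c A' $    c + b $  match 'c'
A' $      + b $    output A' → + E A'
+ E A' $  + b $    match '+'
E A' $    b $      output E → b
b A' $    b $      match 'b'
A' $      $        output A' → ε
$         $        accept

The string is accepted.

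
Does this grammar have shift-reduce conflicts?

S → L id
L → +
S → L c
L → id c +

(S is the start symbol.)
Augment with S' → S and build the canonical LR(0) collection (I0 = CLOSURE({[S' → . S]}), then GOTO on every symbol after a dot until no new states appear). It has 9 states:
  I0: { [L → . +], [L → . id c +], [S → . L c], [S → . L id], [S' → . S] }  — shift
  I1: { [L → + .] }  — reduce
  I2: { [S → L . c], [S → L . id] }  — shift
  I3: { [S' → S .] }  — accept
  I4: { [L → id . c +] }  — shift
  I5: { [L → id c . +] }  — shift
  I6: { [L → id c + .] }  — reduce
  I7: { [S → L c .] }  — reduce
  I8: { [S → L id .] }  — reduce

No state contains both a complete item and a shift item.

Answer: No shift-reduce conflicts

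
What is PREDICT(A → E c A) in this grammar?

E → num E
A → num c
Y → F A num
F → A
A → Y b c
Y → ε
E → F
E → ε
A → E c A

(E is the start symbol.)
PREDICT(A → E c A) = (FIRST(RHS) \ {ε}) ∪ (FOLLOW(A) if ε ∈ FIRST(RHS), i.e. RHS ⇒* ε)
FIRST(E) = { 'b', 'c', 'num', ε }
FIRST(E c A) = { 'b', 'c', 'num' }
ε ∉ FIRST(E c A), so FOLLOW(A) is not added.
PREDICT(A → E c A) = { 'b', 'c', 'num' }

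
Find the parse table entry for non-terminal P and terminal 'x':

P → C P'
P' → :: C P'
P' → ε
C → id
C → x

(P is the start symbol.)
P → C P'

To find M[P, 'x'], we find productions for P where 'x' is in the predict set (PREDICT(N → α) = (FIRST(α) \ {ε}) ∪ (FOLLOW(N) if α ⇒* ε)).

Relevant sets:
  FIRST(C) = { 'id', 'x' }

P → C P': PREDICT = { 'id', 'x' }
  'x' is in predict set, so this production goes in M[P, 'x']

M[P, 'x'] = P → C P'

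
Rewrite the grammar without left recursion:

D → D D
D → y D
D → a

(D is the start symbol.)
D → y D D'
D → a D'
D' → D D'
D' → ε

D is directly left-recursive. The standard transformation for
  A → A α₁ | ... | A α_m | β₁ | ... | β_n
is
  A  → β₁ A' | ... | β_n A'
  A' → α₁ A' | ... | α_m A' | ε

D → y D becomes D → y D D'
D → a becomes D → a D'
D → D D becomes D' → D D'
Add D' → ε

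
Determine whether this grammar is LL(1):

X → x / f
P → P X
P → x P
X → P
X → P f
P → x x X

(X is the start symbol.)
No. Predict set conflict for X: { 'x' }

A grammar is LL(1) if for each non-terminal N with multiple productions, the predict sets of those productions are pairwise disjoint, where PREDICT(N → α) = (FIRST(α) \ {ε}) ∪ (FOLLOW(N) if α ⇒* ε).

Relevant sets:
  FIRST(P) = { 'x' }

For X:
  PREDICT(X → x '/' f) = { 'x' }
  PREDICT(X → P) = { 'x' }
  PREDICT(X → P f) = { 'x' }
For P:
  PREDICT(P → P X) = { 'x' }
  PREDICT(P → x P) = { 'x' }
  PREDICT(P → x x X) = { 'x' }

Conflict found: Predict set conflict for X: { 'x' }
The grammar is NOT LL(1).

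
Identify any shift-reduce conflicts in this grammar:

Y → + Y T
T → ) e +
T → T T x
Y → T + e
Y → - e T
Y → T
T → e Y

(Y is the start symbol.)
A shift-reduce conflict occurs when an LR(0) state has both:
  - a complete (reduce) item [A → α .] (dot at the end), and
  - a shift item [B → β . c γ] (dot before a terminal).

Augment with Y' → Y and build the canonical LR(0) collection (I0 = CLOSURE({[Y' → . Y]}), then GOTO on every symbol after a dot until no new states appear). It has 18 states:
  I0: { [T → . ) e +], [T → . T T x], [T → . e Y], [Y → . + Y T], [Y → . - e T], [Y → . T + e], [Y → . T], [Y' → . Y] }  — shift
  I1: { [T → ) . e +] }  — shift
  I2: { [T → . ) e +], [T → . T T x], [T → . e Y], [Y → + . Y T], [Y → . + Y T], [Y → . - e T], [Y → . T + e], [Y → . T] }  — shift
  I3: { [Y → - . e T] }  — shift
  I4: { [T → . ) e +], [T → . T T x], [T → . e Y], [T → T . T x], [Y → T . + e], [Y → T .] }  — shift, reduce
  I5: { [Y' → Y .] }  — accept
  I6: { [T → . ) e +], [T → . T T x], [T → . e Y], [T → e . Y], [Y → . + Y T], [Y → . - e T], [Y → . T + e], [Y → . T] }  — shift
  I7: { [T → e Y .] }  — reduce
  I8: { [Y → T + . e] }  — shift
  I9: { [T → . ) e +], [T → . T T x], [T → . e Y], [T → T . T x], [T → T T . x] }  — shift
  I10: { [T → T T x .] }  — reduce
  I11: { [Y → T + e .] }  — reduce
  I12: { [T → . ) e +], [T → . T T x], [T → . e Y], [Y → - e . T] }  — shift
  I13: { [T → . ) e +], [T → . T T x], [T → . e Y], [T → T . T x], [Y → - e T .] }  — shift, reduce
  I14: { [T → . ) e +], [T → . T T x], [T → . e Y], [Y → + Y . T] }  — shift
  I15: { [T → . ) e +], [T → . T T x], [T → . e Y], [T → T . T x], [Y → + Y T .] }  — shift, reduce
  I16: { [T → ) e . +] }  — shift
  I17: { [T → ) e + .] }  — reduce

I4 contains reduce item [Y → T .] and shift items [T → . ) e +], [T → . e Y], [Y → T . + e] — shift-reduce conflict.
I13 contains reduce item [Y → - e T .] and shift items [T → . ) e +], [T → . e Y] — shift-reduce conflict.
I15 contains reduce item [Y → + Y T .] and shift items [T → . ) e +], [T → . e Y] — shift-reduce conflict.

Answer: Yes — I4: [Y → T .] vs [T → . ) e +]; I13: [Y → - e T .] vs [T → . ) e +]; I15: [Y → + Y T .] vs [T → . ) e +]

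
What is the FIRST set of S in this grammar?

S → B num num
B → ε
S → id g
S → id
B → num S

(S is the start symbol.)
FIRST sets of the other non-terminals involved (by the same procedure, iterated to a fixed point):
  FIRST(B) = { 'num', ε }

From S → B num num:
  - B is a non-terminal: add FIRST(B) \ {ε} = { 'num' }
    B is nullable, so continue to the next symbol
  - num is a terminal: add 'num' and stop
From S → id g:
  - id is a terminal: add 'id' and stop
From S → id:
  - id is a terminal: add 'id' and stop

Collecting: FIRST(S) = { 'id', 'num' }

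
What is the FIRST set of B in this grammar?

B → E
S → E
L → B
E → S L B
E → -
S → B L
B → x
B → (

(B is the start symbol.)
To compute FIRST(B), examine every production with B on the left-hand side, reading each right-hand side left to right until a non-nullable symbol is reached.

FIRST sets of the other non-terminals involved (by the same procedure, iterated to a fixed point):
  FIRST(E) = { '(', '-', 'x' }

From B → E:
  - E is a non-terminal: add FIRST(E) \ {ε} = { '(', '-', 'x' }
    E is not nullable, so stop
From B → x:
  - x is a terminal: add 'x' and stop
From B → (:
  - '(' is a terminal: add '(' and stop

Collecting: FIRST(B) = { '(', '-', 'x' }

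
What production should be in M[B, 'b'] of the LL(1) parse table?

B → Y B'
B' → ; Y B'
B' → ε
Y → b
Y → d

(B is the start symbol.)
To find M[B, 'b'], we find productions for B where 'b' is in the predict set (PREDICT(N → α) = (FIRST(α) \ {ε}) ∪ (FOLLOW(N) if α ⇒* ε)).

Relevant sets:
  FIRST(Y) = { 'b', 'd' }

B → Y B': PREDICT = { 'b', 'd' }
  'b' is in predict set, so this production goes in M[B, 'b']

M[B, 'b'] = B → Y B'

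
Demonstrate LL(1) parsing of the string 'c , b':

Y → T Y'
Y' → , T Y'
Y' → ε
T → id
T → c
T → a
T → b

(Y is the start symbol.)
Stack is shown with the top on the left.

Stack     Input    Action
-------------------------
Y $       c , b $  output Y → T Y'
T Y' $    c , b $  output T → c
c Y' $    c , b $  match 'c'
Y' $      , b $    output Y' → , T Y'
, T Y' $  , b $    match ','
T Y' $    b $      output T → b
b Y' $    b $      match 'b'
Y' $      $        output Y' → ε
$         $        accept

The string is accepted.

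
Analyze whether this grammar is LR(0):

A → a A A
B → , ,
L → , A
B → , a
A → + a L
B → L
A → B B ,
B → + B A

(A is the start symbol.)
A grammar is LR(0) if no state in the canonical LR(0) collection has:
  - both a shift item (dot before a terminal) and a complete item (shift-reduce conflict), or
  - two or more complete items (reduce-reduce conflict; the accept item [A' → A .] counts as a complete item here).

Augment with A' → A and build the canonical LR(0) collection (I0 = CLOSURE({[A' → . A]}), then GOTO on every symbol after a dot until no new states appear). It has 20 states:
  I0: { [A → . + a L], [A → . B B ,], [A → . a A A], [A' → . A], [B → . + B A], [B → . , ,], [B → . , a], [B → . L], [L → . , A] }  — shift
  I1: { [A → + . a L], [B → + . B A], [B → . + B A], [B → . , ,], [B → . , a], [B → . L], [L → . , A] }  — shift
  I2: { [A → . + a L], [A → . B B ,], [A → . a A A], [B → , . ,], [B → , . a], [B → . + B A], [B → . , ,], [B → . , a], [B → . L], [L → , . A], [L → . , A] }  — shift
  I3: { [A' → A .] }  — accept
  I4: { [A → B . B ,], [B → . + B A], [B → . , ,], [B → . , a], [B → . L], [L → . , A] }  — shift
  I5: { [B → L .] }  — reduce
  I6: { [A → . + a L], [A → . B B ,], [A → . a A A], [A → a . A A], [B → . + B A], [B → . , ,], [B → . , a], [B → . L], [L → . , A] }  — shift
  I7: { [A → . + a L], [A → . B B ,], [A → . a A A], [A → a A . A], [B → . + B A], [B → . , ,], [B → . , a], [B → . L], [L → . , A] }  — shift
  I8: { [A → a A A .] }  — reduce
  I9: { [B → + . B A], [B → . + B A], [B → . , ,], [B → . , a], [B → . L], [L → . , A] }  — shift
  I10: { [A → B B . ,] }  — shift
  I11: { [A → B B , .] }  — reduce
  I12: { [A → . + a L], [A → . B B ,], [A → . a A A], [B → + B . A], [B → . + B A], [B → . , ,], [B → . , a], [B → . L], [L → . , A] }  — shift
  I13: { [B → + B A .] }  — reduce
  I14: { [A → . + a L], [A → . B B ,], [A → . a A A], [B → , , .], [B → , . ,], [B → , . a], [B → . + B A], [B → . , ,], [B → . , a], [B → . L], [L → , . A], [L → . , A] }  — shift, reduce
  I15: { [L → , A .] }  — reduce
  I16: { [A → . + a L], [A → . B B ,], [A → . a A A], [A → a . A A], [B → , a .], [B → . + B A], [B → . , ,], [B → . , a], [B → . L], [L → . , A] }  — shift, reduce
  I17: { [A → + a . L], [L → . , A] }  — shift
  I18: { [A → . + a L], [A → . B B ,], [A → . a A A], [B → . + B A], [B → . , ,], [B → . , a], [B → . L], [L → , . A], [L → . , A] }  — shift
  I19: { [A → + a L .] }  — reduce

Conflict in state I14:
  Shift-reduce conflict between [B → , , .] and [A → . + a L]
So the grammar is NOT LR(0).

Answer: No. Shift-reduce conflict between [B → , , .] and [A → . + a L]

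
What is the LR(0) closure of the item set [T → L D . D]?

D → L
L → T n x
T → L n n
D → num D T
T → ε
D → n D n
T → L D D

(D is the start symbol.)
To compute CLOSURE, for each item [A → α.Bβ] where B is a non-terminal, add [B → .γ] for all productions B → γ; repeat for the newly added items until nothing changes.

Start with: [T → L D . D]
  [T → L D . D] has the dot before D: add [D → . L], [D → . num D T], [D → . n D n]
  [D → . L] has the dot before L: add [L → . T n x]
  [L → . T n x] has the dot before T: add [T → . L n n], [T → .], [T → . L D D]
No further items can be added.

CLOSURE = { [D → . L], [D → . n D n], [D → . num D T], [L → . T n x], [T → . L D D], [T → . L n n], [T → .], [T → L D . D] }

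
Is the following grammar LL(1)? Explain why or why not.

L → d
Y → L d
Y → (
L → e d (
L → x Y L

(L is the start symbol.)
Yes, the grammar is LL(1).

A grammar is LL(1) if for each non-terminal N with multiple productions, the predict sets of those productions are pairwise disjoint, where PREDICT(N → α) = (FIRST(α) \ {ε}) ∪ (FOLLOW(N) if α ⇒* ε).

Relevant sets:
  FIRST(L) = { 'd', 'e', 'x' }

For L:
  PREDICT(L → d) = { 'd' }
  PREDICT(L → e d '(') = { 'e' }
  PREDICT(L → x Y L) = { 'x' }
For Y:
  PREDICT(Y → L d) = { 'd', 'e', 'x' }
  PREDICT(Y → '(') = { '(' }

All predict sets are disjoint. The grammar IS LL(1).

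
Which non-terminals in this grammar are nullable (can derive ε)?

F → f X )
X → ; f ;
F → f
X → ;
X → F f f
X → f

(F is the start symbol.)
None

A non-terminal is nullable if it can derive ε (the empty string): either it has an ε-production, or it has a production whose right-hand side consists entirely of nullable non-terminals.

There are no ε-productions, so no non-terminal can derive ε.
No non-terminals are nullable.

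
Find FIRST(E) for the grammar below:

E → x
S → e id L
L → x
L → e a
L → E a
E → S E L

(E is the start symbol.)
FIRST sets of the other non-terminals involved (by the same procedure, iterated to a fixed point):
  FIRST(S) = { 'e' }

From E → x:
  - x is a terminal: add 'x' and stop
From E → S E L:
  - S is a non-terminal: add FIRST(S) \ {ε} = { 'e' }
    S is not nullable, so stop

Collecting: FIRST(E) = { 'e', 'x' }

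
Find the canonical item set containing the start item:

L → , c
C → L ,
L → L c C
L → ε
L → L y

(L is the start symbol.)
First, augment the grammar with L' → L
I₀ = CLOSURE({ [L' → . L] }):
  [L' → . L] has the dot before L: add [L → . , c], [L → . L c C], [L → .], [L → . L y]
No further items can be added.

I₀ = { [L → . , c], [L → . L c C], [L → . L y], [L → .], [L' → . L] }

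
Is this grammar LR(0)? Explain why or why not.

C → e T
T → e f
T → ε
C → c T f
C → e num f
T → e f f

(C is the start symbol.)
A grammar is LR(0) if no state in the canonical LR(0) collection has:
  - both a shift item (dot before a terminal) and a complete item (shift-reduce conflict), or
  - two or more complete items (reduce-reduce conflict; the accept item [C' → C .] counts as a complete item here).

Augment with C' → C and build the canonical LR(0) collection (I0 = CLOSURE({[C' → . C]}), then GOTO on every symbol after a dot until no new states appear). It has 12 states:
  I0: { [C → . c T f], [C → . e T], [C → . e num f], [C' → . C] }  — shift
  I1: { [C' → C .] }  — accept
  I2: { [C → c . T f], [T → . e f f], [T → . e f], [T → .] }  — shift, reduce
  I3: { [C → e . T], [C → e . num f], [T → . e f f], [T → . e f], [T → .] }  — shift, reduce
  I4: { [C → e T .] }  — reduce
  I5: { [T → e . f f], [T → e . f] }  — shift
  I6: { [C → e num . f] }  — shift
  I7: { [C → e num f .] }  — reduce
  I8: { [T → e f . f], [T → e f .] }  — shift, reduce
  I9: { [T → e f f .] }  — reduce
  I10: { [C → c T . f] }  — shift
  I11: { [C → c T f .] }  — reduce

Conflict in state I2:
  Shift-reduce conflict between [T → .] and [T → . e f]
So the grammar is NOT LR(0).

Answer: No. Shift-reduce conflict between [T → .] and [T → . e f]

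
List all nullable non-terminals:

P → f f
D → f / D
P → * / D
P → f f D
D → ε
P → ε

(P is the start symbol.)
{ 'D', 'P' }

ε-productions: D → ε, P → ε
So D, P are immediately nullable.
Every non-terminal is now nullable.
Nullable = { 'D', 'P' }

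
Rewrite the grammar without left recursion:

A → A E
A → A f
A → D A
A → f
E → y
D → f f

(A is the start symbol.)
A is directly left-recursive. The standard transformation for
  A → A α₁ | ... | A α_m | β₁ | ... | β_n
is
  A  → β₁ A' | ... | β_n A'
  A' → α₁ A' | ... | α_m A' | ε

A → D A becomes A → D A A'
A → f becomes A → f A'
A → A E becomes A' → E A'
A → A f becomes A' → f A'
Add A' → ε

Productions for other non-terminals are unchanged:
  E → y
  D → f f

Resulting grammar:
A → D A A'
A → f A'
A' → E A'
A' → f A'
A' → ε
E → y
D → f f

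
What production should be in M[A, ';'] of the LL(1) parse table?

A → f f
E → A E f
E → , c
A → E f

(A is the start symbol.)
Empty (error entry)

To find M[A, ';'], we find productions for A where ';' is in the predict set (PREDICT(N → α) = (FIRST(α) \ {ε}) ∪ (FOLLOW(N) if α ⇒* ε)).

Relevant sets:
  FIRST(E) = { ',', 'f' }

A → f f: PREDICT = { 'f' }
A → E f: PREDICT = { ',', 'f' }

M[A, ';'] is empty (no production applies)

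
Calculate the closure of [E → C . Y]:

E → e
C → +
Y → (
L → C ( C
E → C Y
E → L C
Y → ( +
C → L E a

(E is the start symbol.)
To compute CLOSURE, for each item [A → α.Bβ] where B is a non-terminal, add [B → .γ] for all productions B → γ; repeat for the newly added items until nothing changes.

Start with: [E → C . Y]
  [E → C . Y] has the dot before Y: add [Y → . (], [Y → . ( +]
No further items can be added.

CLOSURE = { [E → C . Y], [Y → . ( +], [Y → . (] }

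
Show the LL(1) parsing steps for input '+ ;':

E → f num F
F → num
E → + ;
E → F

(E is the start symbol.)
LL(1) parsing maintains a stack (initially the start symbol over $) and the input. At each step: if the stack top is a terminal, match it against the current input token; if it is a non-terminal N, replace it with the RHS of M[N, lookahead] (the unique production whose predict set contains the lookahead).

Stack is shown with the top on the left.

Stack  Input  Action
--------------------
E $    + ; $  output E → + ;
+ ; $  + ; $  match '+'
; $    ; $    match ';'
$      $      accept

The string is accepted.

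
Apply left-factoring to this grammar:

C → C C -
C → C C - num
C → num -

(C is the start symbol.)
Left-factoring transforms A → αβ₁ | αβ₂ into A → αA' and A' → β₁ | β₂
(α is the longest common prefix among the alternatives). Repeat until
no nonterminal has two alternatives with a common prefix.

Round 1: C has alternatives sharing prefix 'C C -'. Introduce C': C → C C - C'
  Add: C' → ε
  Add: C' → num

No remaining common prefixes — done.

Resulting grammar:
C → C C - C'
C' → ε
C' → num
C → num -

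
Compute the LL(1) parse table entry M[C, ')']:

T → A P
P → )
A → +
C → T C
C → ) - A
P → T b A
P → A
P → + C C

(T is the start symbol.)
C → ) - A

To find M[C, ')'], we find productions for C where ')' is in the predict set (PREDICT(N → α) = (FIRST(α) \ {ε}) ∪ (FOLLOW(N) if α ⇒* ε)).

Relevant sets:
  FIRST(T) = { '+' }

C → T C: PREDICT = { '+' }
C → ) - A: PREDICT = { ')' }
  ')' is in predict set, so this production goes in M[C, ')']

M[C, ')'] = C → ) - A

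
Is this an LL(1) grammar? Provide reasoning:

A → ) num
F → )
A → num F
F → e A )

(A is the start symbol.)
A grammar is LL(1) if for each non-terminal N with multiple productions, the predict sets of those productions are pairwise disjoint, where PREDICT(N → α) = (FIRST(α) \ {ε}) ∪ (FOLLOW(N) if α ⇒* ε).

For A:
  PREDICT(A → ')' num) = { ')' }
  PREDICT(A → num F) = { 'num' }
For F:
  PREDICT(F → ')') = { ')' }
  PREDICT(F → e A ')') = { 'e' }

All predict sets are disjoint. The grammar IS LL(1).

Answer: Yes, the grammar is LL(1).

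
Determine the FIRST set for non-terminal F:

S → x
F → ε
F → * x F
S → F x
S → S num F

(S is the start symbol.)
{ '*', ε }

To compute FIRST(F), examine every production with F on the left-hand side, reading each right-hand side left to right until a non-nullable symbol is reached.

From F → ε:
  - ε-production, so ε ∈ FIRST(F)
From F → * x F:
  - '*' is a terminal: add '*' and stop

Collecting: FIRST(F) = { '*', ε }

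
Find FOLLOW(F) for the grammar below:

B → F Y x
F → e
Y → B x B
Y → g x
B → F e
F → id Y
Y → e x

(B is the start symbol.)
{ 'e', 'g', 'id' }

In B → F Y x: F is followed by Y x, add FIRST(Y x) \ {ε} = { 'e', 'g', 'id' }
In B → F e: F is followed by e, add FIRST(e) \ {ε} = { 'e' }

Taking the union: FOLLOW(F) = { 'e', 'g', 'id' }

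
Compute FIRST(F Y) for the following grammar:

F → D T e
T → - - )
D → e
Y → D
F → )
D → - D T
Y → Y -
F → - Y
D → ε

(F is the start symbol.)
{ ')', '-', 'e' }

FIRST sets of the non-terminals involved (from the grammar, by fixed-point iteration):
  FIRST(F) = { ')', '-', 'e' }

To compute FIRST(F Y), process the symbols left to right:
Symbol F is a non-terminal. Add FIRST(F) \ {ε} = { ')', '-', 'e' }
F is not nullable (ε ∉ FIRST(F)), so stop here.
FIRST(F Y) = { ')', '-', 'e' }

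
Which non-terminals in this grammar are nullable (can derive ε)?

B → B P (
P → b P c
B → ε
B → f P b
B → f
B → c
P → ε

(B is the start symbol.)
{ 'B', 'P' }

A non-terminal is nullable if it can derive ε (the empty string): either it has an ε-production, or it has a production whose right-hand side consists entirely of nullable non-terminals.

ε-productions: B → ε, P → ε
So B, P are immediately nullable.
Every non-terminal is now nullable.
Nullable = { 'B', 'P' }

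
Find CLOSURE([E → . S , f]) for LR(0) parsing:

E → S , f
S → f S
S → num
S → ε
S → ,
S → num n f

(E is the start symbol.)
Start with: [E → . S , f]
  [E → . S , f] has the dot before S: add [S → . f S], [S → . num], [S → .], [S → . ,], [S → . num n f]
No further items can be added.

CLOSURE = { [E → . S , f], [S → . ,], [S → . f S], [S → . num n f], [S → . num], [S → .] }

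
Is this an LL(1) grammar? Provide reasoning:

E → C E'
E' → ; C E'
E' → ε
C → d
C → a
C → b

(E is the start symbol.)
Relevant sets:
  FOLLOW(E') = { $ }

For E':
  PREDICT(E' → ';' C E') = { ';' }
  PREDICT(E' → ε) = { $ }
For C:
  PREDICT(C → d) = { 'd' }
  PREDICT(C → a) = { 'a' }
  PREDICT(C → b) = { 'b' }
E has a single production, so nothing to check there.

All predict sets are disjoint. The grammar IS LL(1).

Answer: Yes, the grammar is LL(1).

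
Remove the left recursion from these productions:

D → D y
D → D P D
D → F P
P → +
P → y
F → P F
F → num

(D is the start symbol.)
D is directly left-recursive. The standard transformation for
  A → A α₁ | ... | A α_m | β₁ | ... | β_n
is
  A  → β₁ A' | ... | β_n A'
  A' → α₁ A' | ... | α_m A' | ε

D → F P becomes D → F P D'
D → D y becomes D' → y D'
D → D P D becomes D' → P D D'
Add D' → ε

Productions for other non-terminals are unchanged:
  P → +
  P → y
  F → P F
  F → num

Resulting grammar:
D → F P D'
D' → y D'
D' → P D D'
D' → ε
P → +
P → y
F → P F
F → num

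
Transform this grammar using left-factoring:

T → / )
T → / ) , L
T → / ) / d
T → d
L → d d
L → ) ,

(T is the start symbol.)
Left-factoring transforms A → αβ₁ | αβ₂ into A → αA' and A' → β₁ | β₂
(α is the longest common prefix among the alternatives). Repeat until
no nonterminal has two alternatives with a common prefix.

Round 1: T has alternatives sharing prefix '/ )'. Introduce T': T → / ) T'
  Add: T' → ε
  Add: T' → , L
  Add: T' → / d

No remaining common prefixes — done.

Resulting grammar:
T → / ) T'
T' → ε
T' → , L
T' → / d
T → d
L → d d
L → ) ,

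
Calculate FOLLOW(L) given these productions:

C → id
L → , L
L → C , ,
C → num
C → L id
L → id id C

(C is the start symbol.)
In L → , L: L is at the end; this adds FOLLOW(L) to itself — nothing new
In C → L id: L is followed by id, add FIRST(id) \ {ε} = { 'id' }

Taking the union: FOLLOW(L) = { 'id' }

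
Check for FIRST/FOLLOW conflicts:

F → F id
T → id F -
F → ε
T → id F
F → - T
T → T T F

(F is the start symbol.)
Yes. F → F id with FOLLOW(F) on { '-', 'id' }; F → '-' T with FOLLOW(F) on { '-' }

Nullable non-terminals: F.
FIRST sets used below: FIRST(F) = { '-', 'id', ε }

F: nullable alternative(s) F → ε; FOLLOW(F) = { $, '-', 'id' }
  F → F id: FIRST \ {ε} = { '-', 'id' } — overlaps FOLLOW(F) on { '-', 'id' }: CONFLICT
  F → ε: FIRST \ {ε} = { } — this is the only nullable alternative, skip
  F → - T: FIRST \ {ε} = { '-' } — overlaps FOLLOW(F) on { '-' }: CONFLICT

T has no nullable alternative, so no FIRST/FOLLOW check is needed there.

So the grammar has 2 FIRST/FOLLOW conflicts (marked CONFLICT above).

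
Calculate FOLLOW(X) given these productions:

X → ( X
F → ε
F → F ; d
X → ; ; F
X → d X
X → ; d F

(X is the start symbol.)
X is the start symbol, so $ ∈ FOLLOW(X).
In X → ( X: X is at the end; this adds FOLLOW(X) to itself — nothing new
In X → d X: X is at the end; this adds FOLLOW(X) to itself — nothing new

Taking the union: FOLLOW(X) = { $ }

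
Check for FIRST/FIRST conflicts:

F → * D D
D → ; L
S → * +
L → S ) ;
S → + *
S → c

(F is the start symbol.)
No FIRST/FIRST conflicts.

Productions for S:
  S → * +: FIRST = { '*' }
  S → + *: FIRST = { '+' }
  S → c: FIRST = { 'c' }
F, D, L have only one production, so no FIRST/FIRST conflict is possible there.

All alternatives of each non-terminal have pairwise disjoint FIRST sets.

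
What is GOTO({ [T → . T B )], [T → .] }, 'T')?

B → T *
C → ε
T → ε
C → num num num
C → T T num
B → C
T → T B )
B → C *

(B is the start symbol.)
GOTO(I, 'T') = CLOSURE({ [A → αX.β] : [A → α.Xβ] ∈ I, X = 'T' })

Items with dot before 'T', with the dot advanced:
  [T → . T B )] → [T → T . B )]
Closure of the advanced items:
  [T → T . B )] has the dot before B: add [B → . T *], [B → . C], [B → . C *]
  [B → . T *] has the dot before T: add [T → .], [T → . T B )]
  [B → . C] has the dot before C: add [C → .], [C → . num num num], [C → . T T num]

GOTO = { [B → . C *], [B → . C], [B → . T *], [C → . T T num], [C → . num num num], [C → .], [T → . T B )], [T → .], [T → T . B )] }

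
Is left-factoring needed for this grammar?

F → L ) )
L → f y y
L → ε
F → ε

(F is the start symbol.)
No, left-factoring is not needed

Left-factoring is needed when two productions for the same non-terminal
share a common prefix on the right-hand side.

Productions for F:
  F → L ) )
  F → ε
Productions for L:
  L → f y y
  L → ε

No common prefixes found.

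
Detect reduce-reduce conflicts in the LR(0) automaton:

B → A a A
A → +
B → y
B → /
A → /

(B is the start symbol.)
Augment with B' → B and build the canonical LR(0) collection (I0 = CLOSURE({[B' → . B]}), then GOTO on every symbol after a dot until no new states appear). It has 9 states:
  I0: { [A → . +], [A → . /], [B → . /], [B → . A a A], [B → . y], [B' → . B] }  — shift
  I1: { [A → + .] }  — reduce
  I2: { [A → / .], [B → / .] }  — 2 reduces
  I3: { [B → A . a A] }  — shift
  I4: { [B' → B .] }  — accept
  I5: { [B → y .] }  — reduce
  I6: { [A → . +], [A → . /], [B → A a . A] }  — shift
  I7: { [A → / .] }  — reduce
  I8: { [B → A a A .] }  — reduce

I2 contains complete items [A → / .], [B → / .] — reduce-reduce conflict.

Answer: Yes — I2: [A → / .] vs [B → / .]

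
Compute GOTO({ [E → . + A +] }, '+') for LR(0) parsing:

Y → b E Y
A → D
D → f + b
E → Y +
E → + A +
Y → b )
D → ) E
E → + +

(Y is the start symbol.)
{ [A → . D], [D → . ) E], [D → . f + b], [E → + . A +] }

GOTO(I, '+') = CLOSURE({ [A → αX.β] : [A → α.Xβ] ∈ I, X = '+' })

Items with dot before '+', with the dot advanced:
  [E → . + A +] → [E → + . A +]
Closure of the advanced items:
  [E → + . A +] has the dot before A: add [A → . D]
  [A → . D] has the dot before D: add [D → . f + b], [D → . ) E]

GOTO = { [A → . D], [D → . ) E], [D → . f + b], [E → + . A +] }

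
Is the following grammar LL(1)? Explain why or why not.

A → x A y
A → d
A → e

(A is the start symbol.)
Yes, the grammar is LL(1).

A grammar is LL(1) if for each non-terminal N with multiple productions, the predict sets of those productions are pairwise disjoint, where PREDICT(N → α) = (FIRST(α) \ {ε}) ∪ (FOLLOW(N) if α ⇒* ε).

For A:
  PREDICT(A → x A y) = { 'x' }
  PREDICT(A → d) = { 'd' }
  PREDICT(A → e) = { 'e' }

All predict sets are disjoint. The grammar IS LL(1).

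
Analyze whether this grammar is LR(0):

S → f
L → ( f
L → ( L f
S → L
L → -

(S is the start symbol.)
Augment with S' → S and build the canonical LR(0) collection (I0 = CLOSURE({[S' → . S]}), then GOTO on every symbol after a dot until no new states appear). It has 9 states:
  I0: { [L → . ( L f], [L → . ( f], [L → . -], [S → . L], [S → . f], [S' → . S] }  — shift
  I1: { [L → ( . L f], [L → ( . f], [L → . ( L f], [L → . ( f], [L → . -] }  — shift
  I2: { [L → - .] }  — reduce
  I3: { [S → L .] }  — reduce
  I4: { [S' → S .] }  — accept
  I5: { [S → f .] }  — reduce
  I6: { [L → ( L . f] }  — shift
  I7: { [L → ( f .] }  — reduce
  I8: { [L → ( L f .] }  — reduce

Every state is either a pure shift/goto state or contains exactly one complete item and nothing to shift — no conflicts. The grammar is LR(0).

Answer: Yes, the grammar is LR(0)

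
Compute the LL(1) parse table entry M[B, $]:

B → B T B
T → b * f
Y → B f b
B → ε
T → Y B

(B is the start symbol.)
To find M[B, $], we find productions for B where $ is in the predict set (PREDICT(N → α) = (FIRST(α) \ {ε}) ∪ (FOLLOW(N) if α ⇒* ε)).

Relevant sets:
  FIRST(B) = { 'b', 'f', ε }
  FIRST(T) = { 'b', 'f' }
  FOLLOW(B) = { $, 'b', 'f' }

B → B T B: PREDICT = { 'b', 'f' }
B → ε: PREDICT = { $, 'b', 'f' }
  $ is in predict set, so this production goes in M[B, $]

M[B, $] = B → ε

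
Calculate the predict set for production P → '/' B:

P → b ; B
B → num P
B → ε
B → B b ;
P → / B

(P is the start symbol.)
PREDICT(P → '/' B) = (FIRST(RHS) \ {ε}) ∪ (FOLLOW(P) if ε ∈ FIRST(RHS), i.e. RHS ⇒* ε)
FIRST('/' B) = { '/' }
ε ∉ FIRST('/' B), so FOLLOW(P) is not added.
PREDICT(P → '/' B) = { '/' }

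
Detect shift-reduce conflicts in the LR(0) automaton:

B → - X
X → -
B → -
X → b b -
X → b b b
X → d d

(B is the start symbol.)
A shift-reduce conflict occurs when an LR(0) state has both:
  - a complete (reduce) item [A → α .] (dot at the end), and
  - a shift item [B → β . c γ] (dot before a terminal).

Augment with B' → B and build the canonical LR(0) collection (I0 = CLOSURE({[B' → . B]}), then GOTO on every symbol after a dot until no new states appear). It has 11 states:
  I0: { [B → . - X], [B → . -], [B' → . B] }  — shift
  I1: { [B → - . X], [B → - .], [X → . -], [X → . b b -], [X → . b b b], [X → . d d] }  — shift, reduce
  I2: { [B' → B .] }  — accept
  I3: { [X → - .] }  — reduce
  I4: { [B → - X .] }  — reduce
  I5: { [X → b . b -], [X → b . b b] }  — shift
  I6: { [X → d . d] }  — shift
  I7: { [X → d d .] }  — reduce
  I8: { [X → b b . -], [X → b b . b] }  — shift
  I9: { [X → b b - .] }  — reduce
  I10: { [X → b b b .] }  — reduce

I1 contains reduce item [B → - .] and shift items [X → . -], [X → . b b -], [X → . b b b], [X → . d d] — shift-reduce conflict.

Answer: Yes — I1: [B → - .] vs [X → . -]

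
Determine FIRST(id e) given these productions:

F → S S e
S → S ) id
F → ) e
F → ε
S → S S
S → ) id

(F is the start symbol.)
To compute FIRST(id e), process the symbols left to right:
Symbol id is a terminal. Add 'id' and stop.
FIRST(id e) = { 'id' }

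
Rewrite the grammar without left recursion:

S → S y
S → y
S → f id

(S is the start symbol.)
S is directly left-recursive. The standard transformation for
  A → A α₁ | ... | A α_m | β₁ | ... | β_n
is
  A  → β₁ A' | ... | β_n A'
  A' → α₁ A' | ... | α_m A' | ε

S → y becomes S → y S'
S → f id becomes S → f id S'
S → S y becomes S' → y S'
Add S' → ε

Resulting grammar:
S → y S'
S → f id S'
S' → y S'
S' → ε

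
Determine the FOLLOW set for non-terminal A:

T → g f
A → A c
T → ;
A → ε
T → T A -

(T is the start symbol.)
{ '-', 'c' }

In A → A c: A is followed by c, add FIRST(c) \ {ε} = { 'c' }
In T → T A -: A is followed by '-', add FIRST('-') \ {ε} = { '-' }

Taking the union: FOLLOW(A) = { '-', 'c' }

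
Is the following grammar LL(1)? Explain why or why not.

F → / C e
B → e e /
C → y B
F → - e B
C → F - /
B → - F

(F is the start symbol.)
Yes, the grammar is LL(1).

Relevant sets:
  FIRST(F) = { '-', '/' }

For F:
  PREDICT(F → '/' C e) = { '/' }
  PREDICT(F → '-' e B) = { '-' }
For B:
  PREDICT(B → e e '/') = { 'e' }
  PREDICT(B → '-' F) = { '-' }
For C:
  PREDICT(C → y B) = { 'y' }
  PREDICT(C → F '-' '/') = { '-', '/' }

All predict sets are disjoint. The grammar IS LL(1).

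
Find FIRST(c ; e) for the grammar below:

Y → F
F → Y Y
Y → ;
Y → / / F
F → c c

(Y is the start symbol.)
To compute FIRST(c ; e), process the symbols left to right:
Symbol c is a terminal. Add 'c' and stop.
FIRST(c ; e) = { 'c' }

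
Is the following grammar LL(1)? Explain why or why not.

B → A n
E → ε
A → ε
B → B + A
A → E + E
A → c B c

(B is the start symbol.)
No. Predict set conflict for B: { '+', 'c', 'n' }

A grammar is LL(1) if for each non-terminal N with multiple productions, the predict sets of those productions are pairwise disjoint, where PREDICT(N → α) = (FIRST(α) \ {ε}) ∪ (FOLLOW(N) if α ⇒* ε).

Relevant sets:
  FIRST(A) = { '+', 'c', ε }
  FIRST(B) = { '+', 'c', 'n' }
  FIRST(E) = { ε }
  FOLLOW(A) = { $, '+', 'c', 'n' }

For B:
  PREDICT(B → A n) = { '+', 'c', 'n' }
  PREDICT(B → B '+' A) = { '+', 'c', 'n' }
For A:
  PREDICT(A → ε) = { $, '+', 'c', 'n' }
  PREDICT(A → E '+' E) = { '+' }
  PREDICT(A → c B c) = { 'c' }
E has a single production, so nothing to check there.

Conflict found: Predict set conflict for B: { '+', 'c', 'n' }
The grammar is NOT LL(1).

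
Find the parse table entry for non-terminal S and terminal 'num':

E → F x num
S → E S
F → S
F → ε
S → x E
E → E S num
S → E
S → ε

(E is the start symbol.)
To find M[S, 'num'], we find productions for S where 'num' is in the predict set (PREDICT(N → α) = (FIRST(α) \ {ε}) ∪ (FOLLOW(N) if α ⇒* ε)).

Relevant sets:
  FIRST(E) = { 'x' }
  FOLLOW(S) = { 'num', 'x' }

S → E S: PREDICT = { 'x' }
S → x E: PREDICT = { 'x' }
S → E: PREDICT = { 'x' }
S → ε: PREDICT = { 'num', 'x' }
  'num' is in predict set, so this production goes in M[S, 'num']

M[S, 'num'] = S → ε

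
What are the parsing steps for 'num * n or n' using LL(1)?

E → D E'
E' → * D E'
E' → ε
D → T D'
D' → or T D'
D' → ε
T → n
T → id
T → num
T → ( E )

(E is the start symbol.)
LL(1) parsing maintains a stack (initially the start symbol over $) and the input. At each step: if the stack top is a terminal, match it against the current input token; if it is a non-terminal N, replace it with the RHS of M[N, lookahead] (the unique production whose predict set contains the lookahead).

Stack is shown with the top on the left.

Stack         Input           Action
------------------------------------
E $           num * n or n $  output E → D E'
D E' $        num * n or n $  output D → T D'
T D' E' $     num * n or n $  output T → num
num D' E' $   num * n or n $  match 'num'
D' E' $       * n or n $      output D' → ε
E' $          * n or n $      output E' → * D E'
* D E' $      * n or n $      match '*'
D E' $        n or n $        output D → T D'
T D' E' $     n or n $        output T → n
n D' E' $     n or n $        match 'n'
D' E' $       or n $          output D' → or T D'
or T D' E' $  or n $          match 'or'
T D' E' $     n $             output T → n
n D' E' $     n $             match 'n'
D' E' $       $               output D' → ε
E' $          $               output E' → ε
$             $               accept

The string is accepted.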